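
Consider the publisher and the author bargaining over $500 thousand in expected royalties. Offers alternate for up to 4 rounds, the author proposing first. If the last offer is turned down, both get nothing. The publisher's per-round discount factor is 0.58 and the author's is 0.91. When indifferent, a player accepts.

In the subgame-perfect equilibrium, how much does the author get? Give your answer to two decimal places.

320.84

Round 4 (the publisher proposes): rejection yields 0 for the author; the publisher offers 0 and keeps 500.
Round 3 (the author proposes): the publisher can get 500 next round, worth 0.58 × 500 = 290 now, so the author offers 290, keeping 210.
Round 2 (the publisher proposes): the author can get 210 next round, worth 0.91 × 210 = 191.1 now; the publisher offers that and keeps 308.9.
Round 1 (the author proposes): the publisher can get 308.9 next round, worth 0.58 × 308.9 = 179.162 now, so the author offers 179.162, keeping 320.838.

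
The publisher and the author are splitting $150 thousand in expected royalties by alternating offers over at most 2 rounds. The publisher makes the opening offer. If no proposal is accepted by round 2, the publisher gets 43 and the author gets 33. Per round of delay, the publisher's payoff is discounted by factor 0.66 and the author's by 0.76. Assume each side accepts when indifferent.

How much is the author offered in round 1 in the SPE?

81.32

Work backward from the last round.
Round 2 (the author proposes): the publisher gets 43 if talks fail, so the author offers 43 and keeps 107.
Round 1 (the publisher proposes): the author can get 107 next round, worth 0.76 × 107 = 81.32 now, so the publisher offers 81.32, keeping 68.68.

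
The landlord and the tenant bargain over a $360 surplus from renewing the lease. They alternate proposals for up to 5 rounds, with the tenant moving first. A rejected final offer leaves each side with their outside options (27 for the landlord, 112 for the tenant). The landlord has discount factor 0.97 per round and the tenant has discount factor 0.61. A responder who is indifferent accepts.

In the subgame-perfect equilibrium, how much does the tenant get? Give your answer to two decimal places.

Round 5 (the tenant proposes): the landlord gets 27 if talks fail, so the tenant offers 27 and keeps 333.
Round 4 (the landlord proposes): the tenant can get 333 next round, worth 0.61 × 333 = 203.13 now. The landlord offers 203.13 and keeps 360 − 203.13 = 156.87.
Round 3 (the tenant proposes): the landlord can get 156.87 next round, worth 0.97 × 156.87 = 152.1639 now; the tenant offers that and keeps 207.8361.
Round 2 (the landlord proposes): the tenant can get 207.8361 next round, worth 0.61 × 207.8361 = 126.780021 now, so the landlord offers 126.780021, keeping 233.219979.
Round 1 (the tenant proposes): the landlord can get 233.219979 next round, worth 0.97 × 233.219979 = 226.22337963 now; the tenant offers that and keeps 133.77662037.

133.78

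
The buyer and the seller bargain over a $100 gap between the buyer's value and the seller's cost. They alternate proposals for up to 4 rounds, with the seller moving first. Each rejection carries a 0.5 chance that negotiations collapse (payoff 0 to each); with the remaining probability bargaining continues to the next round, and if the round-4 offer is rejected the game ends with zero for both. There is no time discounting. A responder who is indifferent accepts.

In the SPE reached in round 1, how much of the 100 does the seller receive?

62.5

By backward induction:
Round 4 (the buyer proposes): the seller will accept anything ≥ 0, so the buyer offers 0 and keeps 100.
Round 3 (the seller proposes): rejecting gives the buyer an expected 0.5 × 100 = 50; the seller offers that and keeps 50.
Round 2 (the buyer proposes): rejecting gives the seller an expected 0.5 × 50 = 25. The buyer offers 25 and keeps 100 − 25 = 75.
Round 1 (the seller proposes): rejecting gives the buyer an expected 0.5 × 75 = 37.5; the seller offers that and keeps 62.5.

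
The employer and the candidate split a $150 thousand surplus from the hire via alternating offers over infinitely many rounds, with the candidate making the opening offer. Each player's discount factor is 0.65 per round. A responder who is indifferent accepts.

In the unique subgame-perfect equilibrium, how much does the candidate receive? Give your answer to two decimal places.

Let x be the candidate's share when the candidate proposes and y be the employer's share when the employer proposes.
The employer accepts iff offered ≥ 0.65·y, so x = 150 − 0.65y. Symmetrically y = 150 − 0.65x.
Substituting: x = 150 − 0.65(150 − 0.65x), giving x(1 − 0.65·0.65) = 150(1 − 0.65).
So x = 150 × 0.35 / 0.5775 ≈ 90.9091, and the employer receives 150 − x ≈ 59.0909.

90.91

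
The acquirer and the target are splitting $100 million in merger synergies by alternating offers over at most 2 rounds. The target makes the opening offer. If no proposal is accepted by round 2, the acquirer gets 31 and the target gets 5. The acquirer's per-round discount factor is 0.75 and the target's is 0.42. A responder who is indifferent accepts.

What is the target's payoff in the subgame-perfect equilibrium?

Round 2 (the acquirer proposes): the target gets 5 if talks fail, so the acquirer offers 5 and keeps 95.
Round 1 (the target proposes): the acquirer can get 95 next round, worth 0.75 × 95 = 71.25 now, so the target offers 71.25, keeping 28.75.

28.75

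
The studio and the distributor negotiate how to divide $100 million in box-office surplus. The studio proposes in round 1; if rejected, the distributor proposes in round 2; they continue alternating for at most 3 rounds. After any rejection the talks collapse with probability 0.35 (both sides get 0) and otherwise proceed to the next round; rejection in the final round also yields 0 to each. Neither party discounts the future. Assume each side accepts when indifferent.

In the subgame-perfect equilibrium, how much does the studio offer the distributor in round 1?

Round 3 (the studio proposes): rejection yields 0 for the distributor; the studio offers 0 and keeps 100.
Round 2 (the distributor proposes): rejecting gives the studio an expected 0.65 × 100 = 65, so the distributor offers 65, keeping 35.
Round 1 (the studio proposes): rejecting gives the distributor an expected 0.65 × 35 = 22.75; the studio offers that and keeps 77.25.

22.75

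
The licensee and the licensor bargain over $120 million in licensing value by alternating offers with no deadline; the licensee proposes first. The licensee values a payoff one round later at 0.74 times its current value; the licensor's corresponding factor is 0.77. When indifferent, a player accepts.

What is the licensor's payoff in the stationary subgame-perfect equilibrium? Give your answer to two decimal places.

Let x be the licensee's share when the licensee proposes and y be the licensor's share when the licensor proposes.
The licensor accepts iff offered ≥ 0.77·y, so x = 120 − 0.77y. Symmetrically y = 120 − 0.74x.
Substituting: x = 120 − 0.77(120 − 0.74x), giving x(1 − 0.74·0.77) = 120(1 − 0.77).
So x = 120 × 0.23 / 0.4302 ≈ 64.1562, and the licensor receives 120 − x ≈ 55.8438.

55.84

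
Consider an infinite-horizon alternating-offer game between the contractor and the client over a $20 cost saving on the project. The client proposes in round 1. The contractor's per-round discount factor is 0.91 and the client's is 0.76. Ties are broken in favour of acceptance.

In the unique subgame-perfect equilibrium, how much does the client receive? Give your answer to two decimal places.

5.84

In a stationary SPE each proposer offers the other exactly their discounted continuation value.
If the client keeps x when proposing and the contractor keeps y when proposing, then x = 20 − 0.91y and y = 20 − 0.76x.
Solving: x = 20(1 − 0.91) / (1 − 0.76·0.91) = 1.8 / 0.3084 ≈ 5.8366.
The contractor gets 20 − 5.8366 ≈ 14.1634.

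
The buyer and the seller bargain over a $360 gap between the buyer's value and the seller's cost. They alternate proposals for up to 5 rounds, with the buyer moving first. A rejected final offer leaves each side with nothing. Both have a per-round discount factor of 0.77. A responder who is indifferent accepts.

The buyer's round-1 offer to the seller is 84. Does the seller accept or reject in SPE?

Reject

Work out the seller's continuation value if the offer is rejected.
Round 5 (the buyer proposes): the seller will accept anything ≥ 0, so the buyer offers 0 and keeps 360.
Round 4 (the seller proposes): the buyer can get 360 next round, worth 0.77 × 360 = 277.2 now, so the seller offers 277.2, keeping 82.8.
Round 3 (the buyer proposes): the seller can get 82.8 next round, worth 0.77 × 82.8 = 63.756 now. The buyer offers 63.756 and keeps 360 − 63.756 = 296.244.
Round 2 (the seller proposes): the buyer can get 296.244 next round, worth 0.77 × 296.244 = 228.10788 now; the seller offers that and keeps 131.89212.
So by rejecting in round 1, the seller gets 131.89212 next round, worth 0.77 × 131.89212 = 101.5569324 now.
Offer 84 < 101.5569324, so the seller rejects.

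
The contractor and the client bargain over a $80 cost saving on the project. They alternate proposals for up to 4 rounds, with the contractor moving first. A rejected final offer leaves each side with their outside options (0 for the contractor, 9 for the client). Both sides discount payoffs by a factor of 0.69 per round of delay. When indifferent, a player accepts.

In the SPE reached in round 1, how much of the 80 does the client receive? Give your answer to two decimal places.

43.39

Round 4 (the client proposes): the contractor will accept anything ≥ 0, so the client offers 0 and keeps 80.
Round 3 (the contractor proposes): the client can get 80 next round, worth 0.69 × 80 = 55.2 now. The contractor offers 55.2 and keeps 80 − 55.2 = 24.8.
Round 2 (the client proposes): the contractor can get 24.8 next round, worth 0.69 × 24.8 = 17.112 now, so the client offers 17.112, keeping 62.888.
Round 1 (the contractor proposes): the client can get 62.888 next round, worth 0.69 × 62.888 = 43.39272 now, so the contractor offers 43.39272, keeping 36.60728.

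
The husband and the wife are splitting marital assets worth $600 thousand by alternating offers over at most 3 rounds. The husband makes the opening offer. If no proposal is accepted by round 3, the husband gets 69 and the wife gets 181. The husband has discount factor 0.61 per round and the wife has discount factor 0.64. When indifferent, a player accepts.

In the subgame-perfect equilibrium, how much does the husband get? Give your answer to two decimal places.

379.58

Round 3 (the husband proposes): the wife gets 181 if talks fail, so the husband offers 181 and keeps 419.
Round 2 (the wife proposes): the husband can get 419 next round, worth 0.61 × 419 = 255.59 now, so the wife offers 255.59, keeping 344.41.
Round 1 (the husband proposes): the wife can get 344.41 next round, worth 0.64 × 344.41 = 220.4224 now, so the husband offers 220.4224, keeping 379.5776.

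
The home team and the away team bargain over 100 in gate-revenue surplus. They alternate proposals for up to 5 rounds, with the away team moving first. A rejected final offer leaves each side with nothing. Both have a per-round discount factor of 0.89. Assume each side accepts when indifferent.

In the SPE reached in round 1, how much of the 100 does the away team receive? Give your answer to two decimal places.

Round 5 (the away team proposes): rejection yields 0 for the home team; the away team offers 0 and keeps 100.
Round 4 (the home team proposes): the away team can get 100 next round, worth 0.89 × 100 = 89 now; the home team offers that and keeps 11.
Round 3 (the away team proposes): the home team can get 11 next round, worth 0.89 × 11 = 9.79 now. The away team offers 9.79 and keeps 100 − 9.79 = 90.21.
Round 2 (the home team proposes): the away team can get 90.21 next round, worth 0.89 × 90.21 = 80.2869 now. The home team offers 80.2869 and keeps 100 − 80.2869 = 19.7131.
Round 1 (the away team proposes): the home team can get 19.7131 next round, worth 0.89 × 19.7131 = 17.544659 now. The away team offers 17.544659 and keeps 100 − 17.544659 = 82.455341.

82.46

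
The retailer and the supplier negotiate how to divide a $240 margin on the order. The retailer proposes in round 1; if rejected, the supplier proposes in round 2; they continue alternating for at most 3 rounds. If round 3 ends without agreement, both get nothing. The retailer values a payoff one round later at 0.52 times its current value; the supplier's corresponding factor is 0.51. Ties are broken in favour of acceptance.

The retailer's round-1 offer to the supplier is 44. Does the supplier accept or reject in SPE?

Reject

Round 3 (the retailer proposes): rejection yields 0 for the supplier; the retailer offers 0 and keeps 240.
Round 2 (the supplier proposes): the retailer can get 240 next round, worth 0.52 × 240 = 124.8 now. The supplier offers 124.8 and keeps 240 − 124.8 = 115.2.
So by rejecting in round 1, the supplier gets 115.2 next round, worth 0.51 × 115.2 = 58.752 now.
Offer 44 < 58.752, so the supplier rejects.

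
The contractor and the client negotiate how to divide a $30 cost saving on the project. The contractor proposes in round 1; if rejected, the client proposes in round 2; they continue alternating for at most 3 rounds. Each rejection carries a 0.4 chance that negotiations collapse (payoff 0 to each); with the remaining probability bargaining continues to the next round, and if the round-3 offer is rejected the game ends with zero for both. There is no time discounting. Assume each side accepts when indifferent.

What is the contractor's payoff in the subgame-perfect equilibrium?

22.8

Round 3 (the contractor proposes): rejection yields 0 for the client; the contractor offers 0 and keeps 30.
Round 2 (the client proposes): rejecting gives the contractor an expected 0.6 × 30 = 18; the client offers that and keeps 12.
Round 1 (the contractor proposes): rejecting gives the client an expected 0.6 × 12 = 7.2; the contractor offers that and keeps 22.8.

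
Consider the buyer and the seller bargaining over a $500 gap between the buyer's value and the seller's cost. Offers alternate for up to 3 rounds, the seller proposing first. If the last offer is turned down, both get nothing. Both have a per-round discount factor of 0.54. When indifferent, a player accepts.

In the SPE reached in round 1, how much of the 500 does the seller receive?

Round 3 (the seller proposes): the buyer will accept anything ≥ 0, so the seller offers 0 and keeps 500.
Round 2 (the buyer proposes): the seller can get 500 next round, worth 0.54 × 500 = 270 now; the buyer offers that and keeps 230.
Round 1 (the seller proposes): the buyer can get 230 next round, worth 0.54 × 230 = 124.2 now, so the seller offers 124.2, keeping 375.8.

375.8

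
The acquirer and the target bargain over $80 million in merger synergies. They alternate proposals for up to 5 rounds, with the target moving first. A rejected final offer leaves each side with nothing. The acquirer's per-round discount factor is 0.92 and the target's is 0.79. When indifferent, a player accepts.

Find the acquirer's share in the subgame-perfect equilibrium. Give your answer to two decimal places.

Round 5 (the target proposes): rejection yields 0 for the acquirer; the target offers 0 and keeps 80.
Round 4 (the acquirer proposes): the target can get 80 next round, worth 0.79 × 80 = 63.2 now; the acquirer offers that and keeps 16.8.
Round 3 (the target proposes): the acquirer can get 16.8 next round, worth 0.92 × 16.8 = 15.456 now, so the target offers 15.456, keeping 64.544.
Round 2 (the acquirer proposes): the target can get 64.544 next round, worth 0.79 × 64.544 = 50.98976 now. The acquirer offers 50.98976 and keeps 80 − 50.98976 = 29.01024.
Round 1 (the target proposes): the acquirer can get 29.01024 next round, worth 0.92 × 29.01024 = 26.6894208 now; the target offers that and keeps 53.3105792.

26.69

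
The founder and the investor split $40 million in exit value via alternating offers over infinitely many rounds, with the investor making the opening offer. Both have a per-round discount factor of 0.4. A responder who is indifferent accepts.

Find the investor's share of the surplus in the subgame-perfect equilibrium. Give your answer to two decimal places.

28.57

When the investor proposes, the founder accepts any offer worth at least 0.4 times what the founder would get by proposing next round; and vice versa.
This gives x = 40 − 0.4y and y = 40 − 0.4x, where x and y are each side's share when it proposes.
Hence (1 − 0.4·0.4)x = 40(1 − 0.4), i.e. 0.84·x = 24.
x ≈ 28.5714; the founder's share is 40 − x ≈ 11.4286.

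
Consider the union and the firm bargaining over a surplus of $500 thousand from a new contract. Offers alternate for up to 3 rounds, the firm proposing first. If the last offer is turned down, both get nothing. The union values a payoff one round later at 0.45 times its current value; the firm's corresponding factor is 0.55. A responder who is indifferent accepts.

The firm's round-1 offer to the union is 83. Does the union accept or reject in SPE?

Work out the union's continuation value if the offer is rejected.
Round 3 (the firm proposes): rejection yields 0 for the union; the firm offers 0 and keeps 500.
Round 2 (the union proposes): the firm can get 500 next round, worth 0.55 × 500 = 275 now; the union offers that and keeps 225.
So by rejecting in round 1, the union gets 225 next round, worth 0.45 × 225 = 101.25 now.
Offer 83 < 101.25, so the union rejects.

Reject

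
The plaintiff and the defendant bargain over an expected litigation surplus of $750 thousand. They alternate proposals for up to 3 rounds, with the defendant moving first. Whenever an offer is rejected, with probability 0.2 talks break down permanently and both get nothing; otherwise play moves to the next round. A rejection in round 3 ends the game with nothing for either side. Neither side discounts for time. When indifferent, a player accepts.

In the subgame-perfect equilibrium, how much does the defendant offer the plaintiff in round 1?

By backward induction:
Round 3 (the defendant proposes): the plaintiff will accept anything ≥ 0, so the defendant offers 0 and keeps 750.
Round 2 (the plaintiff proposes): rejecting gives the defendant an expected 0.8 × 750 = 600, so the plaintiff offers 600, keeping 150.
Round 1 (the defendant proposes): rejecting gives the plaintiff an expected 0.8 × 150 = 120, so the defendant offers 120, keeping 630.

120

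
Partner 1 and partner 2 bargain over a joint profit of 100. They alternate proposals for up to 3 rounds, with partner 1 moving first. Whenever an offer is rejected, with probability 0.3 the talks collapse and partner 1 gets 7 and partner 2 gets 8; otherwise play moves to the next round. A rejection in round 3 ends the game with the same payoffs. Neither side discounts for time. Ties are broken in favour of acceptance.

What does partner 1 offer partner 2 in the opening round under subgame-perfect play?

Round 3 (partner 1 proposes): partner 2 gets 8 if talks fail, so partner 1 offers 8 and keeps 92.
Round 2 (partner 2 proposes): rejecting gives partner 1 an expected 0.7 × 92 + 0.3 × 7 = 66.5. Partner 2 offers 66.5 and keeps 100 − 66.5 = 33.5.
Round 1 (partner 1 proposes): rejecting gives partner 2 an expected 0.7 × 33.5 + 0.3 × 8 = 25.85, so partner 1 offers 25.85, keeping 74.15.

25.85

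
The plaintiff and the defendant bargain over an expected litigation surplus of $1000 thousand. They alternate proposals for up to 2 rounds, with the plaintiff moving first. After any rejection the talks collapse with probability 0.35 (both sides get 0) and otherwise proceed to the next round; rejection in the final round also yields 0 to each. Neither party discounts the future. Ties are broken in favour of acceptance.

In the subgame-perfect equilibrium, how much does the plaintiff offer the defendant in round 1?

650

Round 2 (the defendant proposes): rejection yields 0 for the plaintiff; the defendant offers 0 and keeps 1000.
Round 1 (the plaintiff proposes): rejecting gives the defendant an expected 0.65 × 1000 = 650, so the plaintiff offers 650, keeping 350.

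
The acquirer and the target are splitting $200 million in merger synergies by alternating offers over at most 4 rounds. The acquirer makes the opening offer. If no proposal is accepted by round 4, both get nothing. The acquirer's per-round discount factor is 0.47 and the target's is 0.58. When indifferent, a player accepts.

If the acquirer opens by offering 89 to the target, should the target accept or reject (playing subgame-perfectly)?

Work out the target's continuation value if the offer is rejected.
Round 4 (the target proposes): rejection yields 0 for the acquirer; the target offers 0 and keeps 200.
Round 3 (the acquirer proposes): the target can get 200 next round, worth 0.58 × 200 = 116 now; the acquirer offers that and keeps 84.
Round 2 (the target proposes): the acquirer can get 84 next round, worth 0.47 × 84 = 39.48 now, so the target offers 39.48, keeping 160.52.
So by rejecting in round 1, the target gets 160.52 next round, worth 0.58 × 160.52 = 93.1016 now.
Offer 89 < 93.1016, so the target rejects.

Reject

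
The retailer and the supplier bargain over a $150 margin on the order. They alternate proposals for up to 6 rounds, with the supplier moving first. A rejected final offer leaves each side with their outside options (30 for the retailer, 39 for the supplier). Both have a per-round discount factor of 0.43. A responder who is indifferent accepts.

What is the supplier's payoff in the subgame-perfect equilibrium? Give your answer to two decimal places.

104.81

By backward induction:
Round 6 (the retailer proposes): the supplier gets 39 if talks fail, so the retailer offers 39 and keeps 111.
Round 5 (the supplier proposes): the retailer can get 111 next round, worth 0.43 × 111 = 47.73 now, so the supplier offers 47.73, keeping 102.27.
Round 4 (the retailer proposes): the supplier can get 102.27 next round, worth 0.43 × 102.27 = 43.9761 now. The retailer offers 43.9761 and keeps 150 − 43.9761 = 106.0239.
Round 3 (the supplier proposes): the retailer can get 106.0239 next round, worth 0.43 × 106.0239 = 45.590277 now; the supplier offers that and keeps 104.409723.
Round 2 (the retailer proposes): the supplier can get 104.409723 next round, worth 0.43 × 104.409723 = 44.89618089 now; the retailer offers that and keeps 105.10381911.
Round 1 (the supplier proposes): the retailer can get 105.10381911 next round, worth 0.43 × 105.10381911 = 45.1946422173 now; the supplier offers that and keeps 104.8053577827.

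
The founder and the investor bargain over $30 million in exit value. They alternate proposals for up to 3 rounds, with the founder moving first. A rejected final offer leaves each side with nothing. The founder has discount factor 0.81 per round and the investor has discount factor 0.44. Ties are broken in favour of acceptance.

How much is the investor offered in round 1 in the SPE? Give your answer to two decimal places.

Round 3 (the founder proposes): the investor will accept anything ≥ 0, so the founder offers 0 and keeps 30.
Round 2 (the investor proposes): the founder can get 30 next round, worth 0.81 × 30 = 24.3 now; the investor offers that and keeps 5.7.
Round 1 (the founder proposes): the investor can get 5.7 next round, worth 0.44 × 5.7 = 2.508 now; the founder offers that and keeps 27.492.

2.51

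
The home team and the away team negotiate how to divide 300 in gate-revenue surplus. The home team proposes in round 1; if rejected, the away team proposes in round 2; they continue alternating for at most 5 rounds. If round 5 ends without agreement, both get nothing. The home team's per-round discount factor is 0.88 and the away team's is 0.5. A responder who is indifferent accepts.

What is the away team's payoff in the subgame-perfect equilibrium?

Round 5 (the home team proposes): rejection yields 0 for the away team; the home team offers 0 and keeps 300.
Round 4 (the away team proposes): the home team can get 300 next round, worth 0.88 × 300 = 264 now. The away team offers 264 and keeps 300 − 264 = 36.
Round 3 (the home team proposes): the away team can get 36 next round, worth 0.5 × 36 = 18 now. The home team offers 18 and keeps 300 − 18 = 282.
Round 2 (the away team proposes): the home team can get 282 next round, worth 0.88 × 282 = 248.16 now. The away team offers 248.16 and keeps 300 − 248.16 = 51.84.
Round 1 (the home team proposes): the away team can get 51.84 next round, worth 0.5 × 51.84 = 25.92 now; the home team offers that and keeps 274.08.

25.92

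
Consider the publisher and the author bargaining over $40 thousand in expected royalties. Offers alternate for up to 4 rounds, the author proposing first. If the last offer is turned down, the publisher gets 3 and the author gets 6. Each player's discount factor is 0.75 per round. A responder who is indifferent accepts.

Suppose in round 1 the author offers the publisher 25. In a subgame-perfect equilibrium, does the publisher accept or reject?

Accept

Work out the publisher's continuation value if the offer is rejected.
Round 4 (the publisher proposes): the author gets 6 if talks fail, so the publisher offers 6 and keeps 34.
Round 3 (the author proposes): the publisher can get 34 next round, worth 0.75 × 34 = 25.5 now. The author offers 25.5 and keeps 40 − 25.5 = 14.5.
Round 2 (the publisher proposes): the author can get 14.5 next round, worth 0.75 × 14.5 = 10.875 now. The publisher offers 10.875 and keeps 40 − 10.875 = 29.125.
So by rejecting in round 1, the publisher gets 29.125 next round, worth 0.75 × 29.125 = 21.84375 now.
Offer 25 ≥ 21.84375, so the publisher accepts.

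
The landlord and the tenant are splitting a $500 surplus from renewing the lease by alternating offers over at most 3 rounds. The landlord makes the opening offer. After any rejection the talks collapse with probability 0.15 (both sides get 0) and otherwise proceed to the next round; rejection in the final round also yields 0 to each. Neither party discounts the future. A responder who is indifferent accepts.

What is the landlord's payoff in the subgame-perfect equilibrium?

436.25

Round 3 (the landlord proposes): the tenant will accept anything ≥ 0, so the landlord offers 0 and keeps 500.
Round 2 (the tenant proposes): rejecting gives the landlord an expected 0.85 × 500 = 425, so the tenant offers 425, keeping 75.
Round 1 (the landlord proposes): rejecting gives the tenant an expected 0.85 × 75 = 63.75; the landlord offers that and keeps 436.25.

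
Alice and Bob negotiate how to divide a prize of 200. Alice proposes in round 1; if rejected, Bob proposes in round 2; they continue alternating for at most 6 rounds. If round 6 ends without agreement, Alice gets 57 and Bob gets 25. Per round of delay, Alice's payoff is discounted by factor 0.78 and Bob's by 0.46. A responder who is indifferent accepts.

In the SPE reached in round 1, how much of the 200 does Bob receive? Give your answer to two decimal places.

By backward induction:
Round 6 (Bob proposes): Alice gets 57 if talks fail, so Bob offers 57 and keeps 143.
Round 5 (Alice proposes): Bob can get 143 next round, worth 0.46 × 143 = 65.78 now, so Alice offers 65.78, keeping 134.22.
Round 4 (Bob proposes): Alice can get 134.22 next round, worth 0.78 × 134.22 = 104.6916 now; Bob offers that and keeps 95.3084.
Round 3 (Alice proposes): Bob can get 95.3084 next round, worth 0.46 × 95.3084 = 43.841864 now. Alice offers 43.841864 and keeps 200 − 43.841864 = 156.158136.
Round 2 (Bob proposes): Alice can get 156.158136 next round, worth 0.78 × 156.158136 = 121.80334608 now. Bob offers 121.80334608 and keeps 200 − 121.80334608 = 78.19665392.
Round 1 (Alice proposes): Bob can get 78.19665392 next round, worth 0.46 × 78.19665392 = 35.9704608032 now; Alice offers that and keeps 164.0295391968.

35.97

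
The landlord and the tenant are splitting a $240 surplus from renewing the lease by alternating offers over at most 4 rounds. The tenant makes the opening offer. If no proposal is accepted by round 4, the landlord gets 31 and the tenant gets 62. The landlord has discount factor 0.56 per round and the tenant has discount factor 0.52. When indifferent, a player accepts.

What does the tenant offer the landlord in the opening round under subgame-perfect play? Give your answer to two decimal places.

93.54

Round 4 (the landlord proposes): the tenant gets 62 if talks fail, so the landlord offers 62 and keeps 178.
Round 3 (the tenant proposes): the landlord can get 178 next round, worth 0.56 × 178 = 99.68 now. The tenant offers 99.68 and keeps 240 − 99.68 = 140.32.
Round 2 (the landlord proposes): the tenant can get 140.32 next round, worth 0.52 × 140.32 = 72.9664 now; the landlord offers that and keeps 167.0336.
Round 1 (the tenant proposes): the landlord can get 167.0336 next round, worth 0.56 × 167.0336 = 93.538816 now, so the tenant offers 93.538816, keeping 146.461184.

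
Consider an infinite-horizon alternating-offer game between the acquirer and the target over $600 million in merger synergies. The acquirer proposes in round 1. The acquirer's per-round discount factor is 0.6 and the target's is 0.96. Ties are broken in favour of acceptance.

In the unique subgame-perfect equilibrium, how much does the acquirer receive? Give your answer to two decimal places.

When the acquirer proposes, the target accepts any offer worth at least 0.96 times what the target would get by proposing next round; and vice versa.
This gives x = 600 − 0.96y and y = 600 − 0.6x, where x and y are each side's share when it proposes.
Hence (1 − 0.96·0.6)x = 600(1 − 0.96), i.e. 0.424·x = 24.
x ≈ 56.6038; the target's share is 600 − x ≈ 543.3962.

56.60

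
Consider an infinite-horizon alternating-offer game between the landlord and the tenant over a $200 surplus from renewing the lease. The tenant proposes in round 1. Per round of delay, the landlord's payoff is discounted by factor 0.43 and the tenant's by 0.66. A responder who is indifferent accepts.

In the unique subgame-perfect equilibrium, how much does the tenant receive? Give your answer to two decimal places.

159.17

Let x be the tenant's share when the tenant proposes and y be the landlord's share when the landlord proposes.
The landlord accepts iff offered ≥ 0.43·y, so x = 200 − 0.43y. Symmetrically y = 200 − 0.66x.
Substituting: x = 200 − 0.43(200 − 0.66x), giving x(1 − 0.66·0.43) = 200(1 − 0.43).
So x = 200 × 0.57 / 0.7162 ≈ 159.1734, and the landlord receives 200 − x ≈ 40.8266.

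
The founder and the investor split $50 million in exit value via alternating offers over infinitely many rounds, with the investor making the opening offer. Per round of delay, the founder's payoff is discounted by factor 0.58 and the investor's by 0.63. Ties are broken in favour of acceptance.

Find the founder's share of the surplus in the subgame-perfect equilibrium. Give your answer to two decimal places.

In a stationary SPE each proposer offers the other exactly their discounted continuation value.
If the investor keeps x when proposing and the founder keeps y when proposing, then x = 50 − 0.58y and y = 50 − 0.63x.
Solving: x = 50(1 − 0.58) / (1 − 0.63·0.58) = 21 / 0.6346 ≈ 33.0917.
The founder gets 50 − 33.0917 ≈ 16.9083.

16.91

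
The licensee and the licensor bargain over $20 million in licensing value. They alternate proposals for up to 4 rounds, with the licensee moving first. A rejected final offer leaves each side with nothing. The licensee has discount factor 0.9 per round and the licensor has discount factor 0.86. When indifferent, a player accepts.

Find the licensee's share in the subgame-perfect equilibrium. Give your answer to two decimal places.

4.97

Round 4 (the licensor proposes): rejection yields 0 for the licensee; the licensor offers 0 and keeps 20.
Round 3 (the licensee proposes): the licensor can get 20 next round, worth 0.86 × 20 = 17.2 now. The licensee offers 17.2 and keeps 20 − 17.2 = 2.8.
Round 2 (the licensor proposes): the licensee can get 2.8 next round, worth 0.9 × 2.8 = 2.52 now. The licensor offers 2.52 and keeps 20 − 2.52 = 17.48.
Round 1 (the licensee proposes): the licensor can get 17.48 next round, worth 0.86 × 17.48 = 15.0328 now, so the licensee offers 15.0328, keeping 4.9672.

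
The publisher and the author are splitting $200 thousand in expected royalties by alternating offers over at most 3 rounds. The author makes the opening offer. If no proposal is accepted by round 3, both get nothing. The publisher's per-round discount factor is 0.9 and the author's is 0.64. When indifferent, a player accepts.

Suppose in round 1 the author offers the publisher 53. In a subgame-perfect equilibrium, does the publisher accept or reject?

Round 3 (the author proposes): the publisher will accept anything ≥ 0, so the author offers 0 and keeps 200.
Round 2 (the publisher proposes): the author can get 200 next round, worth 0.64 × 200 = 128 now, so the publisher offers 128, keeping 72.
So by rejecting in round 1, the publisher gets 72 next round, worth 0.9 × 72 = 64.8 now.
Offer 53 < 64.8, so the publisher rejects.

Reject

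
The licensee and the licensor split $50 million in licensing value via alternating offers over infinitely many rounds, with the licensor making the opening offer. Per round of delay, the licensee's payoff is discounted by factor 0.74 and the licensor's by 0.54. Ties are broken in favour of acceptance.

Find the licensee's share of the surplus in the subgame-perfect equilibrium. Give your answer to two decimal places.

In a stationary SPE each proposer offers the other exactly their discounted continuation value.
If the licensor keeps x when proposing and the licensee keeps y when proposing, then x = 50 − 0.74y and y = 50 − 0.54x.
Solving: x = 50(1 − 0.74) / (1 − 0.54·0.74) = 13 / 0.6004 ≈ 21.6522.
The licensee gets 50 − 21.6522 ≈ 28.3478.

28.35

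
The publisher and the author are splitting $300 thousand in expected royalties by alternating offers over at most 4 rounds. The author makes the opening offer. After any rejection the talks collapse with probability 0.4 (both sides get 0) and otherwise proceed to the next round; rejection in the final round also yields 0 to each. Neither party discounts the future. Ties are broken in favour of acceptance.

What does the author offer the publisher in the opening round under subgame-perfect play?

136.8

Round 4 (the publisher proposes): the author will accept anything ≥ 0, so the publisher offers 0 and keeps 300.
Round 3 (the author proposes): rejecting gives the publisher an expected 0.6 × 300 = 180, so the author offers 180, keeping 120.
Round 2 (the publisher proposes): rejecting gives the author an expected 0.6 × 120 = 72. The publisher offers 72 and keeps 300 − 72 = 228.
Round 1 (the author proposes): rejecting gives the publisher an expected 0.6 × 228 = 136.8. The author offers 136.8 and keeps 300 − 136.8 = 163.2.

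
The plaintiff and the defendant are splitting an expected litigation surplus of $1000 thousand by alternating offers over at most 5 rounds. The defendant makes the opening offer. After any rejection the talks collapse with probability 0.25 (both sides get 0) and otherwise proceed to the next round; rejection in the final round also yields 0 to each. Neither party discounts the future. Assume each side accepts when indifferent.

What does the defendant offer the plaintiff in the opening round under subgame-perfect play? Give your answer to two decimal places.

Round 5 (the defendant proposes): the plaintiff will accept anything ≥ 0, so the defendant offers 0 and keeps 1000.
Round 4 (the plaintiff proposes): rejecting gives the defendant an expected 0.75 × 1000 = 750; the plaintiff offers that and keeps 250.
Round 3 (the defendant proposes): rejecting gives the plaintiff an expected 0.75 × 250 = 187.5, so the defendant offers 187.5, keeping 812.5.
Round 2 (the plaintiff proposes): rejecting gives the defendant an expected 0.75 × 812.5 = 609.375, so the plaintiff offers 609.375, keeping 390.625.
Round 1 (the defendant proposes): rejecting gives the plaintiff an expected 0.75 × 390.625 = 292.96875, so the defendant offers 292.96875, keeping 707.03125.

292.97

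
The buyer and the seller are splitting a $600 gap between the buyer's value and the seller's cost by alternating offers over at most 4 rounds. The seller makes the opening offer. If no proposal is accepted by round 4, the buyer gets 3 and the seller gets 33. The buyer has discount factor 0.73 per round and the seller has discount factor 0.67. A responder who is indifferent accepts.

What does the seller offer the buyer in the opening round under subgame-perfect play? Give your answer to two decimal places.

Round 4 (the buyer proposes): the seller gets 33 if talks fail, so the buyer offers 33 and keeps 567.
Round 3 (the seller proposes): the buyer can get 567 next round, worth 0.73 × 567 = 413.91 now, so the seller offers 413.91, keeping 186.09.
Round 2 (the buyer proposes): the seller can get 186.09 next round, worth 0.67 × 186.09 = 124.6803 now. The buyer offers 124.6803 and keeps 600 − 124.6803 = 475.3197.
Round 1 (the seller proposes): the buyer can get 475.3197 next round, worth 0.73 × 475.3197 = 346.983381 now, so the seller offers 346.983381, keeping 253.016619.

346.98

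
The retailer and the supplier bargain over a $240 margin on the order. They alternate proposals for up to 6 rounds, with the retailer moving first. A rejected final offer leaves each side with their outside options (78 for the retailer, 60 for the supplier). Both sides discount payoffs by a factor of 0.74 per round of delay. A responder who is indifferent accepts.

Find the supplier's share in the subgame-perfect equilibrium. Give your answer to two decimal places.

By backward induction:
Round 6 (the supplier proposes): the retailer gets 78 if talks fail, so the supplier offers 78 and keeps 162.
Round 5 (the retailer proposes): the supplier can get 162 next round, worth 0.74 × 162 = 119.88 now; the retailer offers that and keeps 120.12.
Round 4 (the supplier proposes): the retailer can get 120.12 next round, worth 0.74 × 120.12 = 88.8888 now, so the supplier offers 88.8888, keeping 151.1112.
Round 3 (the retailer proposes): the supplier can get 151.1112 next round, worth 0.74 × 151.1112 = 111.822288 now; the retailer offers that and keeps 128.177712.
Round 2 (the supplier proposes): the retailer can get 128.177712 next round, worth 0.74 × 128.177712 = 94.85150688 now; the supplier offers that and keeps 145.14849312.
Round 1 (the retailer proposes): the supplier can get 145.14849312 next round, worth 0.74 × 145.14849312 = 107.4098849088 now; the retailer offers that and keeps 132.5901150912.

107.41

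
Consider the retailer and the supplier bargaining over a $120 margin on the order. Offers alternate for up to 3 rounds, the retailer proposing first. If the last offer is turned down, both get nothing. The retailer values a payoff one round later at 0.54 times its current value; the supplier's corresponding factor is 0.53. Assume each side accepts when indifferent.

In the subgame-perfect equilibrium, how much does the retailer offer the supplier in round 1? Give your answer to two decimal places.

29.26

Round 3 (the retailer proposes): the supplier will accept anything ≥ 0, so the retailer offers 0 and keeps 120.
Round 2 (the supplier proposes): the retailer can get 120 next round, worth 0.54 × 120 = 64.8 now, so the supplier offers 64.8, keeping 55.2.
Round 1 (the retailer proposes): the supplier can get 55.2 next round, worth 0.53 × 55.2 = 29.256 now. The retailer offers 29.256 and keeps 120 − 29.256 = 90.744.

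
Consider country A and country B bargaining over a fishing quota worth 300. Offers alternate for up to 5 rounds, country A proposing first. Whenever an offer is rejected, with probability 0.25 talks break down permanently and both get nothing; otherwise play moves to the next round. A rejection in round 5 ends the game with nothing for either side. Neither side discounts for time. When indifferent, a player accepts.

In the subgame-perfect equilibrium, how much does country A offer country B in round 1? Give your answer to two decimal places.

87.89

By backward induction:
Round 5 (country A proposes): country B will accept anything ≥ 0, so country A offers 0 and keeps 300.
Round 4 (country B proposes): rejecting gives country A an expected 0.75 × 300 = 225. Country B offers 225 and keeps 300 − 225 = 75.
Round 3 (country A proposes): rejecting gives country B an expected 0.75 × 75 = 56.25, so country A offers 56.25, keeping 243.75.
Round 2 (country B proposes): rejecting gives country A an expected 0.75 × 243.75 = 182.8125; country B offers that and keeps 117.1875.
Round 1 (country A proposes): rejecting gives country B an expected 0.75 × 117.1875 = 87.890625. Country A offers 87.890625 and keeps 300 − 87.890625 = 212.109375.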